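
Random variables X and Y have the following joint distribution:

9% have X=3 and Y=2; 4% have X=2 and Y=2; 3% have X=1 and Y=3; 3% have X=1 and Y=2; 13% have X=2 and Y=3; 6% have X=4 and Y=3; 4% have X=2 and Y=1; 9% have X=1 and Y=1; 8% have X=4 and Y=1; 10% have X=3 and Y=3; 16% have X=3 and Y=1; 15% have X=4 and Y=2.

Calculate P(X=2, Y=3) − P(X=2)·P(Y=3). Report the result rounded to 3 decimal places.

P(X=2) = 0.04 + 0.04 + 0.13 = 0.21.
P(Y=3) = 0.03 + 0.13 + 0.10 + 0.06 = 0.32.
P(X=2, Y=3) − P(X=2)P(Y=3) = 0.13 − 0.21×0.32 = 0.063.

0.063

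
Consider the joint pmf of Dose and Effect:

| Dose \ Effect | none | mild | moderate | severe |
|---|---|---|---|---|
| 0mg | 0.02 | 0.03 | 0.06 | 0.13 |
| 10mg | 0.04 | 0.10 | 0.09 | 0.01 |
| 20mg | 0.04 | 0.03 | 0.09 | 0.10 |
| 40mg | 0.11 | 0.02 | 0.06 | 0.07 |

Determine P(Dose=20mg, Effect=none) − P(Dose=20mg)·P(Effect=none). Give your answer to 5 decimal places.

P(Dose=20mg) = 0.04 + 0.03 + 0.09 + 0.10 = 0.26.
P(Effect=none) = 0.02 + 0.04 + 0.04 + 0.11 = 0.21.
P(Dose=20mg, Effect=none) − P(Dose=20mg)P(Effect=none) = 0.04 − 0.26×0.21 = -0.01460.

-0.01460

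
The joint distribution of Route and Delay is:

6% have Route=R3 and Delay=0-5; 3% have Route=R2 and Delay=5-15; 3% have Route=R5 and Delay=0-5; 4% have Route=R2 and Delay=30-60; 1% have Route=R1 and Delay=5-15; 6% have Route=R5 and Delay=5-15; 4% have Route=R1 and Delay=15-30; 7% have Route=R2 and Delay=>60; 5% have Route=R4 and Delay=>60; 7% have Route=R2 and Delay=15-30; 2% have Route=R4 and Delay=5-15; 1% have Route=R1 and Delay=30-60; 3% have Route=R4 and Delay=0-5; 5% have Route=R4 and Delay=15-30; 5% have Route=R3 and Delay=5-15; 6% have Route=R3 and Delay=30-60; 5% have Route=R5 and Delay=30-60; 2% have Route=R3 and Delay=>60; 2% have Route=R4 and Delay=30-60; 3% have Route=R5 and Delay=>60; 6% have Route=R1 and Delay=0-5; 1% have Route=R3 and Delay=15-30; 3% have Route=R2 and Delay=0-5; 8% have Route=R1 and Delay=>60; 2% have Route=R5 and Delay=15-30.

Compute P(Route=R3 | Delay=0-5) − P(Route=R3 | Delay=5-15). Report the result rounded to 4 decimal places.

P(Delay=0-5) = 0.06 + 0.03 + 0.06 + 0.03 + 0.03 = 0.21; P(Route=R3 | Delay=0-5) = 0.06/0.21 = 0.28571.
P(Delay=5-15) = 0.01 + 0.03 + 0.05 + 0.02 + 0.06 = 0.17; P(Route=R3 | Delay=5-15) = 0.05/0.17 = 0.29412.
Difference = -0.0084.

-0.0084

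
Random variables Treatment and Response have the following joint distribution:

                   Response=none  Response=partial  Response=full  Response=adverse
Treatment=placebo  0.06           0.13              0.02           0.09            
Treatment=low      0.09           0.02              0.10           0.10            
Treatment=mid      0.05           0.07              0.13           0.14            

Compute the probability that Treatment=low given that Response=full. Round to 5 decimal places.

P(Response=full) = 0.02 + 0.10 + 0.13 = 0.25.
P(Treatment=low | Response=full) = 0.10/0.25 = 0.40000.

0.40000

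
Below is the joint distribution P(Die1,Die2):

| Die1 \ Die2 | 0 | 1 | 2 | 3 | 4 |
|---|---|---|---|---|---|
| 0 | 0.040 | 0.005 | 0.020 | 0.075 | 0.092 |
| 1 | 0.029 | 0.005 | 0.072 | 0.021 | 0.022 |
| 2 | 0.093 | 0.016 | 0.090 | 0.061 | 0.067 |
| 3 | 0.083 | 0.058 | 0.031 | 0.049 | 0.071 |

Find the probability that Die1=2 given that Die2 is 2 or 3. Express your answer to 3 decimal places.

P(Die2=2) = 0.020 + 0.072 + 0.090 + 0.031 = 0.213.
P(Die2=3) = 0.075 + 0.021 + 0.061 + 0.049 = 0.206.
P(Die2 ∈ {2, 3}) = 0.213 + 0.206 = 0.419; P(Die1=2, Die2 ∈ {2, 3}) = 0.090 + 0.061 = 0.151.
P(Die1=2 | Die2 ∈ {2, 3}) = 0.151/0.419 = 0.360.

0.360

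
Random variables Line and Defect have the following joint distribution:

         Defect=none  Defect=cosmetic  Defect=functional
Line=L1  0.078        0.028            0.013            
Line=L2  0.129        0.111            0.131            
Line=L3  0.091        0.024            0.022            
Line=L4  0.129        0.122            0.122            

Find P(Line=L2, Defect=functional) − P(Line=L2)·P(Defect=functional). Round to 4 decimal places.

0.0242

P(Line=L2) = 0.129 + 0.111 + 0.131 = 0.371.
P(Defect=functional) = 0.013 + 0.131 + 0.022 + 0.122 = 0.288.
P(Line=L2, Defect=functional) − P(Line=L2)P(Defect=functional) = 0.131 − 0.371×0.288 = 0.0242.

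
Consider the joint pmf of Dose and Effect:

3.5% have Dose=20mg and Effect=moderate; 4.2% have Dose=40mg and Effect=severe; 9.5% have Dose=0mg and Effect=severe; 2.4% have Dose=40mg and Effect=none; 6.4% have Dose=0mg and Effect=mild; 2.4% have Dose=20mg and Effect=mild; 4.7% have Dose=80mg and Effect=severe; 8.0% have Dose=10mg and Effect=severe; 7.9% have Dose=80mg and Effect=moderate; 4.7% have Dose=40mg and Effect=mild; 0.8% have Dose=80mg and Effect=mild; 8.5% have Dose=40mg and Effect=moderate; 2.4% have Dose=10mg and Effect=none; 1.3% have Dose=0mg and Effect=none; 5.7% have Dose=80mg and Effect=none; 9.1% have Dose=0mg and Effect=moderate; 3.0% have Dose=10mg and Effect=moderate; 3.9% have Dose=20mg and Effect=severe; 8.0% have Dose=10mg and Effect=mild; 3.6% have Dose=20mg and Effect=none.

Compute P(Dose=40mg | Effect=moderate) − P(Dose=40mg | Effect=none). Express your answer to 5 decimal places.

0.10978

P(Effect=moderate) = 0.091 + 0.030 + 0.035 + 0.085 + 0.079 = 0.320; P(Dose=40mg | Effect=moderate) = 0.085/0.320 = 0.265625.
P(Effect=none) = 0.013 + 0.024 + 0.036 + 0.024 + 0.057 = 0.154; P(Dose=40mg | Effect=none) = 0.024/0.154 = 0.155844.
Difference = 0.10978.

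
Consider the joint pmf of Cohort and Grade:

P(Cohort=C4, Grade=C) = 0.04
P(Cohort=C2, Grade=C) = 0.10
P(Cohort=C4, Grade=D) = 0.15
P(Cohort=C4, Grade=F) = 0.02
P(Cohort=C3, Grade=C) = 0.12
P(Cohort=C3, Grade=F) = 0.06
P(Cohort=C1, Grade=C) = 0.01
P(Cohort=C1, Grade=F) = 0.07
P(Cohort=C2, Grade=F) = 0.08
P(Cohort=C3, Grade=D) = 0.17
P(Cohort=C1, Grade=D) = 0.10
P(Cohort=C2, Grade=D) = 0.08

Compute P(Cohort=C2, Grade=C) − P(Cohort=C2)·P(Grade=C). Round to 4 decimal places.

0.0298

P(Cohort=C2) = 0.10 + 0.08 + 0.08 = 0.26.
P(Grade=C) = 0.01 + 0.10 + 0.12 + 0.04 = 0.27.
P(Cohort=C2, Grade=C) − P(Cohort=C2)P(Grade=C) = 0.10 − 0.26×0.27 = 0.0298.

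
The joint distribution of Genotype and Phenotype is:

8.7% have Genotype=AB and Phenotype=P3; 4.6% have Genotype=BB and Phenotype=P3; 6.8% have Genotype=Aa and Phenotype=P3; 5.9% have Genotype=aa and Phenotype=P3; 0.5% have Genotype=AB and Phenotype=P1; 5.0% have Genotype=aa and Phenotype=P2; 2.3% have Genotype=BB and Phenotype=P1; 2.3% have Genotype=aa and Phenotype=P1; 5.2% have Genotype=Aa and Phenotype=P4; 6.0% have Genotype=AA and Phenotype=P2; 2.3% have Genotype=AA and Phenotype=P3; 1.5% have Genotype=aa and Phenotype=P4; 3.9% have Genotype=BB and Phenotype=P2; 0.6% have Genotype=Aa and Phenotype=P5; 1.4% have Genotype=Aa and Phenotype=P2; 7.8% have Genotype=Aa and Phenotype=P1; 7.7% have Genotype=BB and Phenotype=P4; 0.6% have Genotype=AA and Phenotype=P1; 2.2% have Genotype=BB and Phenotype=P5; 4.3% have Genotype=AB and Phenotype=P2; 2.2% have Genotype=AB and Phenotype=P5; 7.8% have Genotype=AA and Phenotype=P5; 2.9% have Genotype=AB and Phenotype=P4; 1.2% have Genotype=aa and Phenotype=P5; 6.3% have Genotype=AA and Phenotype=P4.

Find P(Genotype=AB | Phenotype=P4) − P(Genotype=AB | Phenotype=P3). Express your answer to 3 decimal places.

-0.185

P(Phenotype=P4) = 0.063 + 0.052 + 0.015 + 0.029 + 0.077 = 0.236; P(Genotype=AB | Phenotype=P4) = 0.029/0.236 = 0.1229.
P(Phenotype=P3) = 0.023 + 0.068 + 0.059 + 0.087 + 0.046 = 0.283; P(Genotype=AB | Phenotype=P3) = 0.087/0.283 = 0.3074.
Difference = -0.185.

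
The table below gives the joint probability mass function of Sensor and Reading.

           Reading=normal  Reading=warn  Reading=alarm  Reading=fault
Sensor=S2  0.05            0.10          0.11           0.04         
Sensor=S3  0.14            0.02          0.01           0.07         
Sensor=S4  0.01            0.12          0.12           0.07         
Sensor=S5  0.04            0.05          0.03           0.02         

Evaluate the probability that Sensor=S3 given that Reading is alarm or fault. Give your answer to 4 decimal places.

P(Reading=alarm) = 0.11 + 0.01 + 0.12 + 0.03 = 0.27.
P(Reading=fault) = 0.04 + 0.07 + 0.07 + 0.02 = 0.20.
P(Reading ∈ {alarm, fault}) = 0.27 + 0.20 = 0.47; P(Sensor=S3, Reading ∈ {alarm, fault}) = 0.01 + 0.07 = 0.08.
P(Sensor=S3 | Reading ∈ {alarm, fault}) = 0.08/0.47 = 0.1702.

0.1702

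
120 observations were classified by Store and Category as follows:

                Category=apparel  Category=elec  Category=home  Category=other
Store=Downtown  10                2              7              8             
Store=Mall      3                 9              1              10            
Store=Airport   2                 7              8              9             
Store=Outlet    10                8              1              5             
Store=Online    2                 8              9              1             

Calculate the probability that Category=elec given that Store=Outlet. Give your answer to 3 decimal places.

Total with Store=Outlet: 10 + 8 + 1 + 5 = 24.
P(Category=elec | Store=Outlet) = 8/24 = 0.333.

0.333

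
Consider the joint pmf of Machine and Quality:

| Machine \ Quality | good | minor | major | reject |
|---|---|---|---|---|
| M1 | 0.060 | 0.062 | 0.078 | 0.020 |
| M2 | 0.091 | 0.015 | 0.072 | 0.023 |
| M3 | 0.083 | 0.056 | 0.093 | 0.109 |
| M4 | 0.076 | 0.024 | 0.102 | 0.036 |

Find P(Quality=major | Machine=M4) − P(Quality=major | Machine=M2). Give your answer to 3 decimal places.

0.070

P(Machine=M4) = 0.076 + 0.024 + 0.102 + 0.036 = 0.238; P(Quality=major | Machine=M4) = 0.102/0.238 = 0.4286.
P(Machine=M2) = 0.091 + 0.015 + 0.072 + 0.023 = 0.201; P(Quality=major | Machine=M2) = 0.072/0.201 = 0.3582.
Difference = 0.070.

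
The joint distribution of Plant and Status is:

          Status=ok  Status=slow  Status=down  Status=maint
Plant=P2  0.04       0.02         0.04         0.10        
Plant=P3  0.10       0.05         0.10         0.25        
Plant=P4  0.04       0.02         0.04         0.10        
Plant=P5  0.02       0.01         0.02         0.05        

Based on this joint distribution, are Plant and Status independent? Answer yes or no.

yes

Every cell satisfies P(Plant,Status) = P(Plant)·P(Status). For instance P(Plant=P2) = 0.20, P(Status=maint) = 0.50, and 0.20×0.50 = 0.10 matches the joint entry. So Plant and Status are independent.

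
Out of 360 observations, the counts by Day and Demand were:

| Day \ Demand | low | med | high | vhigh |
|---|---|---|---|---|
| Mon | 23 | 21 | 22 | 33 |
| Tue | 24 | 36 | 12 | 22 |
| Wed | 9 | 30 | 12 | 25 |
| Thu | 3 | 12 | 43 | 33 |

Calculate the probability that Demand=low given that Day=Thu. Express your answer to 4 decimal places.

Total with Day=Thu: 3 + 12 + 43 + 33 = 91.
P(Demand=low | Day=Thu) = 3/91 = 0.0330.

0.0330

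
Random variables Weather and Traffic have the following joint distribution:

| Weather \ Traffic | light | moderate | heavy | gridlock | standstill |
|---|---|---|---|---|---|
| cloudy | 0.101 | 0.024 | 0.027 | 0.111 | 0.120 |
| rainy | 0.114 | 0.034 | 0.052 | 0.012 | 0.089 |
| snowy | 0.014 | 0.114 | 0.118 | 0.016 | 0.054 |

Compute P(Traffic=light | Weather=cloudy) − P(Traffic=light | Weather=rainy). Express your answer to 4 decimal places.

P(Weather=cloudy) = 0.101 + 0.024 + 0.027 + 0.111 + 0.120 = 0.383; P(Traffic=light | Weather=cloudy) = 0.101/0.383 = 0.26371.
P(Weather=rainy) = 0.114 + 0.034 + 0.052 + 0.012 + 0.089 = 0.301; P(Traffic=light | Weather=rainy) = 0.114/0.301 = 0.37874.
Difference = -0.1150.

-0.1150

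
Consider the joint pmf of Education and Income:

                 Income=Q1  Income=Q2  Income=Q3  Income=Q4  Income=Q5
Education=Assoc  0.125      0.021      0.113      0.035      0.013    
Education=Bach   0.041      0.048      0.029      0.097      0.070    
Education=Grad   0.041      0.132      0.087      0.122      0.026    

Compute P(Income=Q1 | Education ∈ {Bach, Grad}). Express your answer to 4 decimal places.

0.1183

P(Education=Bach) = 0.041 + 0.048 + 0.029 + 0.097 + 0.070 = 0.285.
P(Education=Grad) = 0.041 + 0.132 + 0.087 + 0.122 + 0.026 = 0.408.
P(Education ∈ {Bach, Grad}) = 0.285 + 0.408 = 0.693; P(Income=Q1, Education ∈ {Bach, Grad}) = 0.041 + 0.041 = 0.082.
P(Income=Q1 | Education ∈ {Bach, Grad}) = 0.082/0.693 = 0.1183.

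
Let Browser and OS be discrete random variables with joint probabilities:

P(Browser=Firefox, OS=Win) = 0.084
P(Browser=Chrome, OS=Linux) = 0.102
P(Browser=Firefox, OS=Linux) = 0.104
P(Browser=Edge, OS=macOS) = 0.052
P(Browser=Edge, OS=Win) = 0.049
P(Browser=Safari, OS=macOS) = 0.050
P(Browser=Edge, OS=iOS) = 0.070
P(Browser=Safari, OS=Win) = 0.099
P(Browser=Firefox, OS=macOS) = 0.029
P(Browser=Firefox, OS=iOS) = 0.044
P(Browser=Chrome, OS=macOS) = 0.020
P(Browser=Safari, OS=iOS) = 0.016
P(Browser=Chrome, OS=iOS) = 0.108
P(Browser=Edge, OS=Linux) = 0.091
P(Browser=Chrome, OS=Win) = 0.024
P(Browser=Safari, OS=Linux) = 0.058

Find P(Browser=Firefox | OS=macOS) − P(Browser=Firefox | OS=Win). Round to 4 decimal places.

P(OS=macOS) = 0.020 + 0.029 + 0.050 + 0.052 = 0.151; P(Browser=Firefox | OS=macOS) = 0.029/0.151 = 0.19205.
P(OS=Win) = 0.024 + 0.084 + 0.099 + 0.049 = 0.256; P(Browser=Firefox | OS=Win) = 0.084/0.256 = 0.32813.
Difference = -0.1361.

-0.1361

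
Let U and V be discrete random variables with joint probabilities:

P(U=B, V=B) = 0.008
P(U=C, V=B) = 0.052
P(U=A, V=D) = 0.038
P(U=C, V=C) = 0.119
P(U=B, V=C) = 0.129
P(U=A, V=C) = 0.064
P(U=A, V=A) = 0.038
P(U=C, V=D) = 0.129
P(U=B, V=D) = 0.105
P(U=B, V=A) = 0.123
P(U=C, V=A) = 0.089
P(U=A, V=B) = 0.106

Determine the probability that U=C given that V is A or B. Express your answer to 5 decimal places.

P(V=A) = 0.038 + 0.123 + 0.089 = 0.250.
P(V=B) = 0.106 + 0.008 + 0.052 = 0.166.
P(V ∈ {A, B}) = 0.250 + 0.166 = 0.416; P(U=C, V ∈ {A, B}) = 0.089 + 0.052 = 0.141.
P(U=C | V ∈ {A, B}) = 0.141/0.416 = 0.33894.

0.33894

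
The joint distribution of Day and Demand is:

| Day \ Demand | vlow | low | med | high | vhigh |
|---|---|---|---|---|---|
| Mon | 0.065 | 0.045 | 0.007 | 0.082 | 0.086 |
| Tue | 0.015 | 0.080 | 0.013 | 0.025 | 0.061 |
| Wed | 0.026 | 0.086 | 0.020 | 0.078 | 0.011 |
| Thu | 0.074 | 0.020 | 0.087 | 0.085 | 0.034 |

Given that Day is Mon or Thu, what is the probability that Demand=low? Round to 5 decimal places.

0.11111

P(Day=Mon) = 0.065 + 0.045 + 0.007 + 0.082 + 0.086 = 0.285.
P(Day=Thu) = 0.074 + 0.020 + 0.087 + 0.085 + 0.034 = 0.300.
P(Day ∈ {Mon, Thu}) = 0.285 + 0.300 = 0.585; P(Demand=low, Day ∈ {Mon, Thu}) = 0.045 + 0.020 = 0.065.
P(Demand=low | Day ∈ {Mon, Thu}) = 0.065/0.585 = 0.11111.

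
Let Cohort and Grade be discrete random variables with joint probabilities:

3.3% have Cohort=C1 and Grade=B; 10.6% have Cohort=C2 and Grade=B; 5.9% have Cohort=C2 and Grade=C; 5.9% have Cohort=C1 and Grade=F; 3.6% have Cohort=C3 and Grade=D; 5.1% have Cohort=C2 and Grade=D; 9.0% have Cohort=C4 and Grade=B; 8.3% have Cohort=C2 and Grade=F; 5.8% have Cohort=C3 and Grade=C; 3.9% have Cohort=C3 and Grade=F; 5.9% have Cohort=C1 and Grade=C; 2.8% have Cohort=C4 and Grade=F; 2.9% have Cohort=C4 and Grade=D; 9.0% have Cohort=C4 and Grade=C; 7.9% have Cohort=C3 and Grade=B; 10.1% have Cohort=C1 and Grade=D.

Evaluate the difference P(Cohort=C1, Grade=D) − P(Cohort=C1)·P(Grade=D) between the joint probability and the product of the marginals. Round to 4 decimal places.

P(Cohort=C1) = 0.033 + 0.059 + 0.101 + 0.059 = 0.252.
P(Grade=D) = 0.101 + 0.051 + 0.036 + 0.029 = 0.217.
P(Cohort=C1, Grade=D) − P(Cohort=C1)P(Grade=D) = 0.101 − 0.252×0.217 = 0.0463.

0.0463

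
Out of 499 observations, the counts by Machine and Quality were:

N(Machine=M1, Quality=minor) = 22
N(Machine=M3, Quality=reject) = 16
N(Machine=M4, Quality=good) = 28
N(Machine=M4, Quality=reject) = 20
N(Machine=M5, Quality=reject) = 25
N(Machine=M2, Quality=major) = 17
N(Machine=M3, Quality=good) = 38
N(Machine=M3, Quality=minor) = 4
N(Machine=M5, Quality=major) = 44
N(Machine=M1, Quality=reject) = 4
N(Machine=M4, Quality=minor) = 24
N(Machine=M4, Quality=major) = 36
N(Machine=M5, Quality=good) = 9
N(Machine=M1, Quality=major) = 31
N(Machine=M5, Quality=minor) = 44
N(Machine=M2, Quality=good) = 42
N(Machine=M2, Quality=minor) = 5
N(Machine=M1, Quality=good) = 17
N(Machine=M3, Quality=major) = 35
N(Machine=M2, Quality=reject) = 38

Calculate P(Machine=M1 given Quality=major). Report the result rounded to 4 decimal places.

0.1902

Total with Quality=major: 31 + 17 + 35 + 36 + 44 = 163.
P(Machine=M1 | Quality=major) = 31/163 = 0.1902.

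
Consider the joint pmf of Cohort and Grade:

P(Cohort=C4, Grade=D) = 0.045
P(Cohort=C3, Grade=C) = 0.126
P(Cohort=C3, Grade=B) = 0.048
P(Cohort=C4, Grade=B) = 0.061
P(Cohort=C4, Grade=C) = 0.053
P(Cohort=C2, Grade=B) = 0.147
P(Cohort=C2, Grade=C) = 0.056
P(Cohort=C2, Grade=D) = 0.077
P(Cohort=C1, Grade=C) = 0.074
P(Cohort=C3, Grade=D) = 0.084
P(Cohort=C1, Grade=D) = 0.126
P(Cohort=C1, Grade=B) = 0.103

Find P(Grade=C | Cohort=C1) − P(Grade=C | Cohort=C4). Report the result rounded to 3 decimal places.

P(Cohort=C1) = 0.103 + 0.074 + 0.126 = 0.303; P(Grade=C | Cohort=C1) = 0.074/0.303 = 0.2442.
P(Cohort=C4) = 0.061 + 0.053 + 0.045 = 0.159; P(Grade=C | Cohort=C4) = 0.053/0.159 = 0.3333.
Difference = -0.089.

-0.089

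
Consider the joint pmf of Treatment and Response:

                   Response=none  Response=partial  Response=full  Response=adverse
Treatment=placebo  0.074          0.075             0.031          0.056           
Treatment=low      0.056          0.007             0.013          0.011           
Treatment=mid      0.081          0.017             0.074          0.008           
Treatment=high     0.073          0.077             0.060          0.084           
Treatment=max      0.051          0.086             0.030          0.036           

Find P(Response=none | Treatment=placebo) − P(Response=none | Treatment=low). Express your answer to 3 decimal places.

P(Treatment=placebo) = 0.074 + 0.075 + 0.031 + 0.056 = 0.236; P(Response=none | Treatment=placebo) = 0.074/0.236 = 0.3136.
P(Treatment=low) = 0.056 + 0.007 + 0.013 + 0.011 = 0.087; P(Response=none | Treatment=low) = 0.056/0.087 = 0.6437.
Difference = -0.330.

-0.330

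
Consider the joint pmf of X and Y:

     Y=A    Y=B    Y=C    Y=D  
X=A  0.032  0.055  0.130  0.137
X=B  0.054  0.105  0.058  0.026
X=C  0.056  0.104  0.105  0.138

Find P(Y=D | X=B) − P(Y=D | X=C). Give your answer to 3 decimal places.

P(X=B) = 0.054 + 0.105 + 0.058 + 0.026 = 0.243; P(Y=D | X=B) = 0.026/0.243 = 0.1070.
P(X=C) = 0.056 + 0.104 + 0.105 + 0.138 = 0.403; P(Y=D | X=C) = 0.138/0.403 = 0.3424.
Difference = -0.235.

-0.235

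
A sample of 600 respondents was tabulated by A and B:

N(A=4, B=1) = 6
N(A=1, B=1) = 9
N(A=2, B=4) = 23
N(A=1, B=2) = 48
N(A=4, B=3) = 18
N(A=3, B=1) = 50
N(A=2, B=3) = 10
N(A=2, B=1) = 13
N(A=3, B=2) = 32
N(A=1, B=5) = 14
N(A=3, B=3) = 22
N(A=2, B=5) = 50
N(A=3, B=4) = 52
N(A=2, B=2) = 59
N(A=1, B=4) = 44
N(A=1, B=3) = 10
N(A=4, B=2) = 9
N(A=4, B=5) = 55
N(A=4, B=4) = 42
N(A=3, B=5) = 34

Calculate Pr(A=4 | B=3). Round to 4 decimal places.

0.3000

Total with B=3: 10 + 10 + 22 + 18 = 60.
P(A=4 | B=3) = 18/60 = 0.3000.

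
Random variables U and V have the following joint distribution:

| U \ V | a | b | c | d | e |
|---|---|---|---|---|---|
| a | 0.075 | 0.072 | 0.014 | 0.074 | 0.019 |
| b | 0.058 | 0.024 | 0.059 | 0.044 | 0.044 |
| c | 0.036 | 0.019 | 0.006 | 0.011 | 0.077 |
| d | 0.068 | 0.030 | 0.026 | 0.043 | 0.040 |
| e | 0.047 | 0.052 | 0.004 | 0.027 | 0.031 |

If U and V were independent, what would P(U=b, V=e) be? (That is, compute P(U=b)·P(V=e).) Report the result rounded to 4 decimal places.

0.0483

P(U=b) = 0.058 + 0.024 + 0.059 + 0.044 + 0.044 = 0.229.
P(V=e) = 0.019 + 0.044 + 0.077 + 0.040 + 0.031 = 0.211.
Product: 0.229 × 0.211 = 0.0483.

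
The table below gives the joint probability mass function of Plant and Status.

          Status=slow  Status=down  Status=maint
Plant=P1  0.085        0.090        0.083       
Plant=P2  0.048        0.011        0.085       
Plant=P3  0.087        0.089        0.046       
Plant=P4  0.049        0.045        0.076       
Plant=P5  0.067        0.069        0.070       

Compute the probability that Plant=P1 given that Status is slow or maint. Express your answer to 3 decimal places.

0.241

P(Status=slow) = 0.085 + 0.048 + 0.087 + 0.049 + 0.067 = 0.336.
P(Status=maint) = 0.083 + 0.085 + 0.046 + 0.076 + 0.070 = 0.360.
P(Status ∈ {slow, maint}) = 0.336 + 0.360 = 0.696; P(Plant=P1, Status ∈ {slow, maint}) = 0.085 + 0.083 = 0.168.
P(Plant=P1 | Status ∈ {slow, maint}) = 0.168/0.696 = 0.241.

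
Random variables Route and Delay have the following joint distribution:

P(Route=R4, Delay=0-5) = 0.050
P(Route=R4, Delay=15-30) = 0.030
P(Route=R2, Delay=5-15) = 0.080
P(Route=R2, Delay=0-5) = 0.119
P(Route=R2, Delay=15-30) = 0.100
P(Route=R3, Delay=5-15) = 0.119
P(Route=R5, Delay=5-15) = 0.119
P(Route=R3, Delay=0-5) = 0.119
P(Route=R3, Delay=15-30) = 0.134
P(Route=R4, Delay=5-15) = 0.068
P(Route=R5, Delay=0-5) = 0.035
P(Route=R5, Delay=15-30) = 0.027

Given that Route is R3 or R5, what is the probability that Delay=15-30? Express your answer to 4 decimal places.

P(Route=R3) = 0.119 + 0.119 + 0.134 = 0.372.
P(Route=R5) = 0.035 + 0.119 + 0.027 = 0.181.
P(Route ∈ {R3, R5}) = 0.372 + 0.181 = 0.553; P(Delay=15-30, Route ∈ {R3, R5}) = 0.134 + 0.027 = 0.161.
P(Delay=15-30 | Route ∈ {R3, R5}) = 0.161/0.553 = 0.2911.

0.2911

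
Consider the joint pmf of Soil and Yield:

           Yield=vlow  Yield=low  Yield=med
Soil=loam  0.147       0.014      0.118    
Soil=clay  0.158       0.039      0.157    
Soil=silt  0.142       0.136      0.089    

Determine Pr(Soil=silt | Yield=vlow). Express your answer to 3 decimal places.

0.318

P(Yield=vlow) = 0.147 + 0.158 + 0.142 = 0.447.
P(Soil=silt | Yield=vlow) = 0.142/0.447 = 0.318.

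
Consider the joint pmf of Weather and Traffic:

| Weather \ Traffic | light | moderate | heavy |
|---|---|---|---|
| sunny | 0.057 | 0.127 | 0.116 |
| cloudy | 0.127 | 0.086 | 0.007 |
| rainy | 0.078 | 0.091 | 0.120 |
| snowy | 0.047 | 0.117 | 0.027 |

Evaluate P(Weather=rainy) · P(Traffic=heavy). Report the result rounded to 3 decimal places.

P(Weather=rainy) = 0.078 + 0.091 + 0.120 = 0.289.
P(Traffic=heavy) = 0.116 + 0.007 + 0.120 + 0.027 = 0.270.
Product: 0.289 × 0.270 = 0.078.

0.078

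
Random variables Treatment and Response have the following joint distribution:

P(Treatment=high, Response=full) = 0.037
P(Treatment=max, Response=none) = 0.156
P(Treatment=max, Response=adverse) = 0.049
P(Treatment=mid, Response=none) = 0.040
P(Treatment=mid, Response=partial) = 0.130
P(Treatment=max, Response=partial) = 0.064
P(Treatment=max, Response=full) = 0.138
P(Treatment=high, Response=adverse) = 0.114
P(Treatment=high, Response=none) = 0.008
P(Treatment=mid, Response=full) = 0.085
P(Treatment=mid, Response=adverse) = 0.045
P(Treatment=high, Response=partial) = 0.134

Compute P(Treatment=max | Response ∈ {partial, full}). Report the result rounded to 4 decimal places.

P(Response=partial) = 0.130 + 0.134 + 0.064 = 0.328.
P(Response=full) = 0.085 + 0.037 + 0.138 = 0.260.
P(Response ∈ {partial, full}) = 0.328 + 0.260 = 0.588; P(Treatment=max, Response ∈ {partial, full}) = 0.064 + 0.138 = 0.202.
P(Treatment=max | Response ∈ {partial, full}) = 0.202/0.588 = 0.3435.

0.3435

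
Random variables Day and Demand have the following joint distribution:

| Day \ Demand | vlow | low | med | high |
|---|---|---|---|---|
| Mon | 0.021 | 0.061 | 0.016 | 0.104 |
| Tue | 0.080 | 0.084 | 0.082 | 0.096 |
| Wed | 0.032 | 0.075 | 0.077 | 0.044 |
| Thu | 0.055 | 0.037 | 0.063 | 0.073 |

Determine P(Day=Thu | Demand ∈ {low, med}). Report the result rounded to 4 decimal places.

P(Demand=low) = 0.061 + 0.084 + 0.075 + 0.037 = 0.257.
P(Demand=med) = 0.016 + 0.082 + 0.077 + 0.063 = 0.238.
P(Demand ∈ {low, med}) = 0.257 + 0.238 = 0.495; P(Day=Thu, Demand ∈ {low, med}) = 0.037 + 0.063 = 0.100.
P(Day=Thu | Demand ∈ {low, med}) = 0.100/0.495 = 0.2020.

0.2020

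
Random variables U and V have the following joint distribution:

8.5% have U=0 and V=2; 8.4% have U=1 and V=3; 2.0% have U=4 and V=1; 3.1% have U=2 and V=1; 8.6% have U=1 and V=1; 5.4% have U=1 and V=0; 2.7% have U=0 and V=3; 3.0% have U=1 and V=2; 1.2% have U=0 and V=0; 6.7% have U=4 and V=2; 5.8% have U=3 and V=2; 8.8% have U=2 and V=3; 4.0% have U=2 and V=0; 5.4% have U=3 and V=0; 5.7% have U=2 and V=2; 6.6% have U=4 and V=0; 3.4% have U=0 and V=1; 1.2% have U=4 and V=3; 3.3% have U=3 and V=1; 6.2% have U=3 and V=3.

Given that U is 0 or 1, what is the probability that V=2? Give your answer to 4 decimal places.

P(U=0) = 0.012 + 0.034 + 0.085 + 0.027 = 0.158.
P(U=1) = 0.054 + 0.086 + 0.030 + 0.084 = 0.254.
P(U ∈ {0, 1}) = 0.158 + 0.254 = 0.412; P(V=2, U ∈ {0, 1}) = 0.085 + 0.030 = 0.115.
P(V=2 | U ∈ {0, 1}) = 0.115/0.412 = 0.2791.

0.2791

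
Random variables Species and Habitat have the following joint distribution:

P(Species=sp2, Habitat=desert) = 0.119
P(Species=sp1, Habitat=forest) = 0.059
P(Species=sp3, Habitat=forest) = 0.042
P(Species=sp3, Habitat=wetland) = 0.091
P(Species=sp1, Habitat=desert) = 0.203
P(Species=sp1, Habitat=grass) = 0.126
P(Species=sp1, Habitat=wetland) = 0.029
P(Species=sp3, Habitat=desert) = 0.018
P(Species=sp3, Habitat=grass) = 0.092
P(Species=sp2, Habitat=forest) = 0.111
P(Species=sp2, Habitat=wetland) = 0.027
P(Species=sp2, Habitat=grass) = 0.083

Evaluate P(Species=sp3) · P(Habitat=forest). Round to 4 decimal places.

P(Species=sp3) = 0.042 + 0.092 + 0.091 + 0.018 = 0.243.
P(Habitat=forest) = 0.059 + 0.111 + 0.042 = 0.212.
Product: 0.243 × 0.212 = 0.0515.

0.0515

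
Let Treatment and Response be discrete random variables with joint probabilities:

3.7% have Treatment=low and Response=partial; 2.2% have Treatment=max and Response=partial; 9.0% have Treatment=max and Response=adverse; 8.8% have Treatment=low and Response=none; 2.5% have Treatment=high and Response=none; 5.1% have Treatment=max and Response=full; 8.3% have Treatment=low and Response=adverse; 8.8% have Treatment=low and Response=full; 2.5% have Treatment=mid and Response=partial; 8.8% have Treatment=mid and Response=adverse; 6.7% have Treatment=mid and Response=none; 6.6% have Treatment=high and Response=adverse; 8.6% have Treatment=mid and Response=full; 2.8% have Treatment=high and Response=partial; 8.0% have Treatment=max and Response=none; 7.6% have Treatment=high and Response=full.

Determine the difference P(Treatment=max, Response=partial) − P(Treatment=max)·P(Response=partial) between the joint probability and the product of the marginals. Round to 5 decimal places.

-0.00522

P(Treatment=max) = 0.080 + 0.022 + 0.051 + 0.090 = 0.243.
P(Response=partial) = 0.037 + 0.025 + 0.028 + 0.022 = 0.112.
P(Treatment=max, Response=partial) − P(Treatment=max)P(Response=partial) = 0.022 − 0.243×0.112 = -0.00522.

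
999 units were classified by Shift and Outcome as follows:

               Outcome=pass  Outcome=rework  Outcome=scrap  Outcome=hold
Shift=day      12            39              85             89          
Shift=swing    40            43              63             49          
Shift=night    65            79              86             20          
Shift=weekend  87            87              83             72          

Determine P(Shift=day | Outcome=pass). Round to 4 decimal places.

0.0588

Total with Outcome=pass: 12 + 40 + 65 + 87 = 204.
P(Shift=day | Outcome=pass) = 12/204 = 0.0588.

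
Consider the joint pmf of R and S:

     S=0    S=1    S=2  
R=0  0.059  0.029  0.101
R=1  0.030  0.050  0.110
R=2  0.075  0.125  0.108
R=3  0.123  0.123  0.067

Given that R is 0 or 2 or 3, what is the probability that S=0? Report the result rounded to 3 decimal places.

P(R=0) = 0.059 + 0.029 + 0.101 = 0.189.
P(R=2) = 0.075 + 0.125 + 0.108 = 0.308.
P(R=3) = 0.123 + 0.123 + 0.067 = 0.313.
P(R ∈ {0, 2, 3}) = 0.189 + 0.308 + 0.313 = 0.810; P(S=0, R ∈ {0, 2, 3}) = 0.059 + 0.075 + 0.123 = 0.257.
P(S=0 | R ∈ {0, 2, 3}) = 0.257/0.810 = 0.317.

0.317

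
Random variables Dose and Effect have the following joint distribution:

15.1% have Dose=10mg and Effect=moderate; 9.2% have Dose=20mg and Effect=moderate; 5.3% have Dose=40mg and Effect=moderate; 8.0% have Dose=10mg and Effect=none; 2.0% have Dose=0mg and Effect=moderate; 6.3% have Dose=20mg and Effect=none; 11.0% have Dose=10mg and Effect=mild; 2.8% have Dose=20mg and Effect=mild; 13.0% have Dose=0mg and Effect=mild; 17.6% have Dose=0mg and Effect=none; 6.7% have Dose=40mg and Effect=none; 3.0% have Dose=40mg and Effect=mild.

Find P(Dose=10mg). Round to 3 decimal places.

P(Dose=10mg) = 0.080 + 0.110 + 0.151 = 0.341.

0.341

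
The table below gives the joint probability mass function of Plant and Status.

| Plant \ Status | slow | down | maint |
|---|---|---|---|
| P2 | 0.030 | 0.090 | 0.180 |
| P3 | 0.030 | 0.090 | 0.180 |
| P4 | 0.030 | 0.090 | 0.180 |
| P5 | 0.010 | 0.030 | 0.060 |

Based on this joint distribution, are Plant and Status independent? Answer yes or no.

yes

Every cell satisfies P(Plant,Status) = P(Plant)·P(Status). For instance P(Plant=P5) = 0.100, P(Status=down) = 0.300, and 0.100×0.300 = 0.030 matches the joint entry. So Plant and Status are independent.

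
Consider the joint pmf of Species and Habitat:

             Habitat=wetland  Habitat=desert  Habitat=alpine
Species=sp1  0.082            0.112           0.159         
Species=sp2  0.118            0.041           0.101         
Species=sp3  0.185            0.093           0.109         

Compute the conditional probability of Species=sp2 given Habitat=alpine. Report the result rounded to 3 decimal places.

0.274

P(Habitat=alpine) = 0.159 + 0.101 + 0.109 = 0.369.
P(Species=sp2 | Habitat=alpine) = 0.101/0.369 = 0.274.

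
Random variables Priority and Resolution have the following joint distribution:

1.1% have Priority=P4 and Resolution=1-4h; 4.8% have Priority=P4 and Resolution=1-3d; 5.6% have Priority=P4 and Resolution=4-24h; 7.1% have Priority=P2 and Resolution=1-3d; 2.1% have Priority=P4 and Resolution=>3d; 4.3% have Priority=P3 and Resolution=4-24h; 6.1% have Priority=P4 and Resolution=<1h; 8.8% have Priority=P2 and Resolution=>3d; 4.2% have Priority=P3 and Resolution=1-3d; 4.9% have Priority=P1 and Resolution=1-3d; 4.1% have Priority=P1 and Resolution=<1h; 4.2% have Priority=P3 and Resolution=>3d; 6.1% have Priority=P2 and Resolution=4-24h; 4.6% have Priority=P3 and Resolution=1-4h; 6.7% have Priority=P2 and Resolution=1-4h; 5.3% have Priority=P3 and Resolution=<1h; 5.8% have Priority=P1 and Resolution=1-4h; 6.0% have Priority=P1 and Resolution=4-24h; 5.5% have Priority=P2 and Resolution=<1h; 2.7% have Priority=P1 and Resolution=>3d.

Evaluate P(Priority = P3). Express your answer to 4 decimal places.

0.2260

P(Priority=P3) = 0.053 + 0.046 + 0.043 + 0.042 + 0.042 = 0.226.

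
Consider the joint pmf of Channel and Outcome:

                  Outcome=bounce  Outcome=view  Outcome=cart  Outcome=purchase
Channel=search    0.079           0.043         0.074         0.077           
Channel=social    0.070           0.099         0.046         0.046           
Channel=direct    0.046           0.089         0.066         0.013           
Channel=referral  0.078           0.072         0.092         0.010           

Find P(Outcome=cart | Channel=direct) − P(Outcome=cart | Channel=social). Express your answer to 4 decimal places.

P(Channel=direct) = 0.046 + 0.089 + 0.066 + 0.013 = 0.214; P(Outcome=cart | Channel=direct) = 0.066/0.214 = 0.30841.
P(Channel=social) = 0.070 + 0.099 + 0.046 + 0.046 = 0.261; P(Outcome=cart | Channel=social) = 0.046/0.261 = 0.17625.
Difference = 0.1322.

0.1322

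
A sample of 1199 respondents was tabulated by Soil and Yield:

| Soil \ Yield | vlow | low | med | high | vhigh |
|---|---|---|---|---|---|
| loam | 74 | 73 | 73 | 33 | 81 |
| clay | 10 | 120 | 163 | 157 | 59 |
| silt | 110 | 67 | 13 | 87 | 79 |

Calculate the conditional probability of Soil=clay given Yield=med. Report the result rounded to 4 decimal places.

0.6546

Total with Yield=med: 73 + 163 + 13 = 249.
P(Soil=clay | Yield=med) = 163/249 = 0.6546.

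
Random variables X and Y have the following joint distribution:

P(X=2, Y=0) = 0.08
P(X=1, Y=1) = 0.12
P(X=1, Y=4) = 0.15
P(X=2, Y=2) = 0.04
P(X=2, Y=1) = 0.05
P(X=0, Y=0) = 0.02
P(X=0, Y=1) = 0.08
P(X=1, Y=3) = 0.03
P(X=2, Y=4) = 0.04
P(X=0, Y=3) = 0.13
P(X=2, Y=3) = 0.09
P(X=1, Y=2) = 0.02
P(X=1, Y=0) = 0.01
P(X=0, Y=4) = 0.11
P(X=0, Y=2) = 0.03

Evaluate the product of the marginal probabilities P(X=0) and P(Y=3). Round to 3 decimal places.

0.093

P(X=0) = 0.02 + 0.08 + 0.03 + 0.13 + 0.11 = 0.37.
P(Y=3) = 0.13 + 0.03 + 0.09 = 0.25.
Product: 0.37 × 0.25 = 0.093.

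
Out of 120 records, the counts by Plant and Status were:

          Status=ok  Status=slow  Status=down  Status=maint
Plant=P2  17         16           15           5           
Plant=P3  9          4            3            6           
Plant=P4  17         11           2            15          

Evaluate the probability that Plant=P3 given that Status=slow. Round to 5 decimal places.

0.12903

Total with Status=slow: 16 + 4 + 11 = 31.
P(Plant=P3 | Status=slow) = 4/31 = 0.12903.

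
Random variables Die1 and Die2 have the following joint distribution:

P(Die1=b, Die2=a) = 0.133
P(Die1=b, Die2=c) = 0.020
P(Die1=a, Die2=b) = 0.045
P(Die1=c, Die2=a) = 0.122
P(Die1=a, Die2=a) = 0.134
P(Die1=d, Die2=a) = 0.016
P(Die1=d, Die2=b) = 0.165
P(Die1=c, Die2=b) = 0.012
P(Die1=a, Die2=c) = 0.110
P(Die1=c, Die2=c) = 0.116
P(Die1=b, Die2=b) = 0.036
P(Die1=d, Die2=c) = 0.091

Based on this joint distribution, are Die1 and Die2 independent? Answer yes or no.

no

P(Die1=d) = 0.272 and P(Die2=b) = 0.258, so their product is 0.07018, but P(Die1=d, Die2=b) = 0.165. Since these differ, Die1 and Die2 are not independent.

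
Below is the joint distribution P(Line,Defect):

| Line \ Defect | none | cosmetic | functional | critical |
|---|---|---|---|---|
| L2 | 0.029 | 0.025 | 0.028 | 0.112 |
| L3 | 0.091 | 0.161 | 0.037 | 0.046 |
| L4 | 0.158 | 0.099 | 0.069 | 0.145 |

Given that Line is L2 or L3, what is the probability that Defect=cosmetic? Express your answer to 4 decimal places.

0.3516

P(Line=L2) = 0.029 + 0.025 + 0.028 + 0.112 = 0.194.
P(Line=L3) = 0.091 + 0.161 + 0.037 + 0.046 = 0.335.
P(Line ∈ {L2, L3}) = 0.194 + 0.335 = 0.529; P(Defect=cosmetic, Line ∈ {L2, L3}) = 0.025 + 0.161 = 0.186.
P(Defect=cosmetic | Line ∈ {L2, L3}) = 0.186/0.529 = 0.3516.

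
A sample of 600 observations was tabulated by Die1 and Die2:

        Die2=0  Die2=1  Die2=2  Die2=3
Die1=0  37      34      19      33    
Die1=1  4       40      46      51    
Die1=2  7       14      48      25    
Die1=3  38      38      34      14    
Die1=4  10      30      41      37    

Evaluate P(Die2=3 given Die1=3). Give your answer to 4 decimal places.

Total with Die1=3: 38 + 38 + 34 + 14 = 124.
P(Die2=3 | Die1=3) = 14/124 = 0.1129.

0.1129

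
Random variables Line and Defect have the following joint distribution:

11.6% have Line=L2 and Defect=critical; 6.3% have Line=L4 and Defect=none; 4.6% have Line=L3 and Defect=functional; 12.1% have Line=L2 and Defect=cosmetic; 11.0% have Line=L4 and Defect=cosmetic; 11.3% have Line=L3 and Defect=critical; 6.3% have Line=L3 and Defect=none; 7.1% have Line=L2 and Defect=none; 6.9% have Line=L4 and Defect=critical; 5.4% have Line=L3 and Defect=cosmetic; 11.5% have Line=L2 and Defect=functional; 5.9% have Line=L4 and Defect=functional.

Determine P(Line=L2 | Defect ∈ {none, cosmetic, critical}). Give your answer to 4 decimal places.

P(Defect=none) = 0.071 + 0.063 + 0.063 = 0.197.
P(Defect=cosmetic) = 0.121 + 0.054 + 0.110 = 0.285.
P(Defect=critical) = 0.116 + 0.113 + 0.069 = 0.298.
P(Defect ∈ {none, cosmetic, critical}) = 0.197 + 0.285 + 0.298 = 0.780; P(Line=L2, Defect ∈ {none, cosmetic, critical}) = 0.071 + 0.121 + 0.116 = 0.308.
P(Line=L2 | Defect ∈ {none, cosmetic, critical}) = 0.308/0.780 = 0.3949.

0.3949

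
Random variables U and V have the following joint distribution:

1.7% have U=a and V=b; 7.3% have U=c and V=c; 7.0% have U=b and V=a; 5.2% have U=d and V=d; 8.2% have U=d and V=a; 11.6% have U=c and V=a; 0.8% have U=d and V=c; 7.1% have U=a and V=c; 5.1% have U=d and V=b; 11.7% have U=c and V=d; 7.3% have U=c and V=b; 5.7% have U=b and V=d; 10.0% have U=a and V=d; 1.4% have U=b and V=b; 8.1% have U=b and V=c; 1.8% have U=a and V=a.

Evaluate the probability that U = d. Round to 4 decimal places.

P(U=d) = 0.082 + 0.051 + 0.008 + 0.052 = 0.193.

0.1930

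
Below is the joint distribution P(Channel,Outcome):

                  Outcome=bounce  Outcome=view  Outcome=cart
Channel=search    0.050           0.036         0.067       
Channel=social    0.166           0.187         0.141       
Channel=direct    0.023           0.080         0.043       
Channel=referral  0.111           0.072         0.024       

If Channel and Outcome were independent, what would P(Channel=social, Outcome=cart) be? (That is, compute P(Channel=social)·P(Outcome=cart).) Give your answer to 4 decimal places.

P(Channel=social) = 0.166 + 0.187 + 0.141 = 0.494.
P(Outcome=cart) = 0.067 + 0.141 + 0.043 + 0.024 = 0.275.
Product: 0.494 × 0.275 = 0.1359.

0.1359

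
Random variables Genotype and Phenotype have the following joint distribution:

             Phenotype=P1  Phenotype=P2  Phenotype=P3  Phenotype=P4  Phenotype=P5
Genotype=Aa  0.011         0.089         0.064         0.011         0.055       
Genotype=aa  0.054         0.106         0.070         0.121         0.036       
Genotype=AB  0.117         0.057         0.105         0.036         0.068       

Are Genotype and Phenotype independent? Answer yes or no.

P(Genotype=aa) = 0.387 and P(Phenotype=P4) = 0.168, so their product is 0.06502, but P(Genotype=aa, Phenotype=P4) = 0.121. Since these differ, Genotype and Phenotype are not independent.

no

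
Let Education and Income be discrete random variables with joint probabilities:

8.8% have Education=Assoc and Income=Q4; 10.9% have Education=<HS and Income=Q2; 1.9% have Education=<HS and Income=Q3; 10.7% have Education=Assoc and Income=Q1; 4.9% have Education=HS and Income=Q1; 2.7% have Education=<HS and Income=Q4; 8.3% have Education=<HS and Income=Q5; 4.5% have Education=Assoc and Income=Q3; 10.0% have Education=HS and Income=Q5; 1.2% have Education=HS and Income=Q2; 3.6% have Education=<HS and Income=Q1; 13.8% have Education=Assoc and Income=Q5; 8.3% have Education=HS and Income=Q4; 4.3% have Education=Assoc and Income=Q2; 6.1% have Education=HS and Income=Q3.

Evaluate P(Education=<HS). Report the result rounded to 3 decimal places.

P(Education=<HS) = 0.036 + 0.109 + 0.019 + 0.027 + 0.083 = 0.274.

0.274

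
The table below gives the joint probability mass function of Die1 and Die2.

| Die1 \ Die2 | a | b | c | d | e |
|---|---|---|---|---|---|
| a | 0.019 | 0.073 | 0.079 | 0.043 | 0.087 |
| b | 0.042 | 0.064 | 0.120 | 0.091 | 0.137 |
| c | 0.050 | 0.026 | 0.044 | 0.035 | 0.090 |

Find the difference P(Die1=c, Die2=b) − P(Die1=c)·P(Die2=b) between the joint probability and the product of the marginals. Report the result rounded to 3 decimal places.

P(Die1=c) = 0.050 + 0.026 + 0.044 + 0.035 + 0.090 = 0.245.
P(Die2=b) = 0.073 + 0.064 + 0.026 = 0.163.
P(Die1=c, Die2=b) − P(Die1=c)P(Die2=b) = 0.026 − 0.245×0.163 = -0.014.

-0.014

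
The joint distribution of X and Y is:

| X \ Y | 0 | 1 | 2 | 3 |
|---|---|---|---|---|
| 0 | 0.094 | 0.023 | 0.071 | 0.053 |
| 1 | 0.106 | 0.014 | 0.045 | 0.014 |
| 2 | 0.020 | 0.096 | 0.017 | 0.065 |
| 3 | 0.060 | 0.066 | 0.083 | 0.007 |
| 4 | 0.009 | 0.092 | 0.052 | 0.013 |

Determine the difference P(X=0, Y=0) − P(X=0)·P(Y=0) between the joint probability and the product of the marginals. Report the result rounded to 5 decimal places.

P(X=0) = 0.094 + 0.023 + 0.071 + 0.053 = 0.241.
P(Y=0) = 0.094 + 0.106 + 0.020 + 0.060 + 0.009 = 0.289.
P(X=0, Y=0) − P(X=0)P(Y=0) = 0.094 − 0.241×0.289 = 0.02435.

0.02435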